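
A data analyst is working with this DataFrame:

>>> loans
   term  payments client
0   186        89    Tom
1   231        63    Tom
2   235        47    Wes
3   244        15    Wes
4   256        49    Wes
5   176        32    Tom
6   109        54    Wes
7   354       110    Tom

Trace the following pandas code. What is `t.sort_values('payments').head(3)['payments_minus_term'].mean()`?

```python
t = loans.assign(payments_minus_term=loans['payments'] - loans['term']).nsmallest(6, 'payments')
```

-187.0

add column payments_minus_term = loans['payments'] - loans['term']:
   term  payments client  payments_minus_term
0   186        89    Tom                  -97
1   231        63    Tom                 -168
2   235        47    Wes                 -188
3   244        15    Wes                 -229
4   256        49    Wes                 -207
5   176        32    Tom                 -144
6   109        54    Wes                  -55
7   354       110    Tom                 -244
take 6 rows with smallest payments:
   term  payments client  payments_minus_term
3   244        15    Wes                 -229
5   176        32    Tom                 -144
2   235        47    Wes                 -188
4   256        49    Wes                 -207
6   109        54    Wes                  -55
1   231        63    Tom                 -168
sort by payments:
   term  payments client  payments_minus_term
3   244        15    Wes                 -229
5   176        32    Tom                 -144
2   235        47    Wes                 -188
4   256        49    Wes                 -207
6   109        54    Wes                  -55
1   231        63    Tom                 -168
take first 3 rows:
   term  payments client  payments_minus_term
3   244        15    Wes                 -229
5   176        32    Tom                 -144
2   235        47    Wes                 -188
Reading off the mean of column 'payments_minus_term', we get -187.0.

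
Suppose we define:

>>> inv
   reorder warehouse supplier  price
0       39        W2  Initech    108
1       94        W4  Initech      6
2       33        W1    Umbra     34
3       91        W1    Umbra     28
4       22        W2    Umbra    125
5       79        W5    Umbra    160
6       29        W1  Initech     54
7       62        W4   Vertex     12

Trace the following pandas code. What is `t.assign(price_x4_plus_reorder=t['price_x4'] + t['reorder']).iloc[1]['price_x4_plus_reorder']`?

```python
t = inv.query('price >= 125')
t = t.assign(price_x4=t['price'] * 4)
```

719

filter rows where price >= 125:
   reorder warehouse supplier  price
4       22        W2    Umbra    125
5       79        W5    Umbra    160
add column price_x4 = t['price'] * 4:
   reorder warehouse supplier  price  price_x4
4       22        W2    Umbra    125       500
5       79        W5    Umbra    160       640
add column price_x4_plus_reorder = t['price_x4'] + t['reorder']:
   reorder warehouse supplier  price  price_x4  price_x4_plus_reorder
4       22        W2    Umbra    125       500                    522
5       79        W5    Umbra    160       640                    719
Finally, value at position 1, column 'price_x4_plus_reorder' = 719.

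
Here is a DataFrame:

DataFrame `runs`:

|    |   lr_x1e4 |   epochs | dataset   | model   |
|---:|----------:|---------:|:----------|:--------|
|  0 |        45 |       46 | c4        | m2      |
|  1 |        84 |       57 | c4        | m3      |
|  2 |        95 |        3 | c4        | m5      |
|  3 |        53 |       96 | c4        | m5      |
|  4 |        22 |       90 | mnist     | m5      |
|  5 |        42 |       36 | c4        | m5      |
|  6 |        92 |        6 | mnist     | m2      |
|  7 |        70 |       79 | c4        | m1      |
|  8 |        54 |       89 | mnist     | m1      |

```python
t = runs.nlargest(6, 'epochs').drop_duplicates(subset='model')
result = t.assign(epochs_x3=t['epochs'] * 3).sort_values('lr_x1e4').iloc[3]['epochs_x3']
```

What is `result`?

171

take 6 rows with largest epochs:
   lr_x1e4  epochs dataset model
3       53      96      c4    m5
4       22      90   mnist    m5
8       54      89   mnist    m1
7       70      79      c4    m1
1       84      57      c4    m3
0       45      46      c4    m2
drop duplicate model (keep=first):
   lr_x1e4  epochs dataset model
3       53      96      c4    m5
8       54      89   mnist    m1
1       84      57      c4    m3
0       45      46      c4    m2
add column epochs_x3 = t['epochs'] * 3:
   lr_x1e4  epochs dataset model  epochs_x3
3       53      96      c4    m5        288
8       54      89   mnist    m1        267
1       84      57      c4    m3        171
0       45      46      c4    m2        138
sort by lr_x1e4:
   lr_x1e4  epochs dataset model  epochs_x3
0       45      46      c4    m2        138
3       53      96      c4    m5        288
8       54      89   mnist    m1        267
1       84      57      c4    m3        171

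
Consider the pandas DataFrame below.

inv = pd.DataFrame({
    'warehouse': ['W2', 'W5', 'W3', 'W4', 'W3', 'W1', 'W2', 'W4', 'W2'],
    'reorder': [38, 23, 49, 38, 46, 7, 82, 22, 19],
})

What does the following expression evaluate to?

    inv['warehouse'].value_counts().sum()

value_counts of warehouse:
warehouse
W2    3
W3    2
W4    2
W5    1
W1    1
Name: count, dtype: int64
Taking the sum of the resulting series gives 9.

9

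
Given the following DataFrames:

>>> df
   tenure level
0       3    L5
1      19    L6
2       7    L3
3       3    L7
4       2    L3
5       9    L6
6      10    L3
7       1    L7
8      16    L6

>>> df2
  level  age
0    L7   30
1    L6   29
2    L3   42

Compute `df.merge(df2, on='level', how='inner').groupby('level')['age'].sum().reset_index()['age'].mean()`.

merge on 'level' (how='inner') → 8 rows:
   tenure level  age
0      19    L6   29
1       7    L3   42
2       3    L7   30
3       2    L3   42
4       9    L6   29
5      10    L3   42
6       1    L7   30
7      16    L6   29
group by level, sum of age:
level
L3    126
L6     87
L7     60
Name: age, dtype: int64
reset_index():
  level  age
0    L3  126
1    L6   87
2    L7   60
Hence 91.0.

91.0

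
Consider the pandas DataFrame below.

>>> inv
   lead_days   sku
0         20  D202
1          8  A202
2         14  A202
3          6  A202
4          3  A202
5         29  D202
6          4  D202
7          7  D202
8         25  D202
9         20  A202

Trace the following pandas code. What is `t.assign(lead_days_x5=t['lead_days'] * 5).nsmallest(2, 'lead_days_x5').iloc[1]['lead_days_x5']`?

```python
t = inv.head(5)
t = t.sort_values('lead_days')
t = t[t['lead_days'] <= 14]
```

take first 5 rows:
   lead_days   sku
0         20  D202
1          8  A202
2         14  A202
3          6  A202
4          3  A202
sort by lead_days:
   lead_days   sku
4          3  A202
3          6  A202
1          8  A202
2         14  A202
0         20  D202
filter rows where lead_days <= 14:
   lead_days   sku
4          3  A202
3          6  A202
1          8  A202
2         14  A202
add column lead_days_x5 = t['lead_days'] * 5:
   lead_days   sku  lead_days_x5
4          3  A202            15
3          6  A202            30
1          8  A202            40
2         14  A202            70
take 2 rows with smallest lead_days_x5:
   lead_days   sku  lead_days_x5
4          3  A202            15
3          6  A202            30
Then the value at position 1, column 'lead_days_x5': 30

30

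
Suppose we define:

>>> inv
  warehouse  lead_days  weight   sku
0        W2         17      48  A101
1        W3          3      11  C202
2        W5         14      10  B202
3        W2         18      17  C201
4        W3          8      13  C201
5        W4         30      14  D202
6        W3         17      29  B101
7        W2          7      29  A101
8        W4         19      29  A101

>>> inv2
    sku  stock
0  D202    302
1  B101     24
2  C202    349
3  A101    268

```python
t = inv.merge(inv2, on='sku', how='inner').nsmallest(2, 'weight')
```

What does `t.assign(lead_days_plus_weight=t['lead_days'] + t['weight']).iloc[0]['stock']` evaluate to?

349

merge on 'sku' (how='inner') → 6 rows:
  warehouse  lead_days  weight   sku  stock
0        W2         17      48  A101    268
1        W3          3      11  C202    349
2        W4         30      14  D202    302
3        W3         17      29  B101     24
4        W2          7      29  A101    268
5        W4         19      29  A101    268
take 2 rows with smallest weight:
  warehouse  lead_days  weight   sku  stock
1        W3          3      11  C202    349
2        W4         30      14  D202    302
add column lead_days_plus_weight = t['lead_days'] + t['weight']:
  warehouse  lead_days  weight   sku  stock  lead_days_plus_weight
1        W3          3      11  C202    349                     14
2        W4         30      14  D202    302                     44
Hence 349.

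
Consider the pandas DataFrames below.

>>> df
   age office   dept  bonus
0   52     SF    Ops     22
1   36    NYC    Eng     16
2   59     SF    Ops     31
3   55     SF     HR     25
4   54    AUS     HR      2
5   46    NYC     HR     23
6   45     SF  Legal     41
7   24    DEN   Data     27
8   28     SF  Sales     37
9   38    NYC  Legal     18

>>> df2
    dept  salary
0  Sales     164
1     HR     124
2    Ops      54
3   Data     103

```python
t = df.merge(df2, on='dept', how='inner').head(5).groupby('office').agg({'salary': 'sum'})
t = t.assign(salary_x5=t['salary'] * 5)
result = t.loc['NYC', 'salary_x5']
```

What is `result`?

merge on 'dept' (how='inner') → 7 rows:
   age office   dept  bonus  salary
0   52     SF    Ops     22      54
1   59     SF    Ops     31      54
2   55     SF     HR     25     124
3   54    AUS     HR      2     124
4   46    NYC     HR     23     124
5   24    DEN   Data     27     103
6   28     SF  Sales     37     164
take first 5 rows:
   age office dept  bonus  salary
0   52     SF  Ops     22      54
1   59     SF  Ops     31      54
2   55     SF   HR     25     124
3   54    AUS   HR      2     124
4   46    NYC   HR     23     124
group by office, sum of salary:
        salary
office        
AUS        124
NYC        124
SF         232
add column salary_x5 = t['salary'] * 5:
        salary  salary_x5
office                   
AUS        124        620
NYC        124        620
SF         232       1160
Taking the value at row 'NYC', column 'salary_x5' gives 620.

620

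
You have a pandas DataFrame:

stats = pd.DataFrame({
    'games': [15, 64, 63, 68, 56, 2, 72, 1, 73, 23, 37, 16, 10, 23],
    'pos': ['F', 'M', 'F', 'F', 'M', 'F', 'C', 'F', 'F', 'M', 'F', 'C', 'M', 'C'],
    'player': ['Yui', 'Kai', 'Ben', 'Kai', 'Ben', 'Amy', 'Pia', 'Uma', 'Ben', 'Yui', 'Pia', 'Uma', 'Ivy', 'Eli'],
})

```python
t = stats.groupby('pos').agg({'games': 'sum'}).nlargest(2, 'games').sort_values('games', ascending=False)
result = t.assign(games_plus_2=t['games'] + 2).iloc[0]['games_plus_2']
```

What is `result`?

group by pos, sum of games:
     games
pos       
C      111
F      259
M      153
take 2 rows with largest games:
     games
pos       
F      259
M      153
sort by games descending:
     games
pos       
F      259
M      153
add column games_plus_2 = t['games'] + 2:
     games  games_plus_2
pos                     
F      259           261
M      153           155
Hence 261.

261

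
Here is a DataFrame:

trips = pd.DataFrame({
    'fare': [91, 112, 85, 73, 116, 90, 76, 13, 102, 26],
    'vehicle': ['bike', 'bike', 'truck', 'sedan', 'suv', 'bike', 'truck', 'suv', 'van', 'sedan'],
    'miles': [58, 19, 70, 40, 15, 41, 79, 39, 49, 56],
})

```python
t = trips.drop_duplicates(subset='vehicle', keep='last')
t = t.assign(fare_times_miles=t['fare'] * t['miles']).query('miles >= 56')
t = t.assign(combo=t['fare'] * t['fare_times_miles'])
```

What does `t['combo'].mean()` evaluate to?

drop duplicate vehicle (keep=last):
   fare vehicle  miles
5    90    bike     41
6    76   truck     79
7    13     suv     39
8   102     van     49
9    26   sedan     56
add column fare_times_miles = t['fare'] * t['miles']:
   fare vehicle  miles  fare_times_miles
5    90    bike     41              3690
6    76   truck     79              6004
7    13     suv     39               507
8   102     van     49              4998
9    26   sedan     56              1456
filter rows where miles >= 56:
   fare vehicle  miles  fare_times_miles
6    76   truck     79              6004
9    26   sedan     56              1456
add column combo = t['fare'] * t['fare_times_miles']:
   fare vehicle  miles  fare_times_miles   combo
6    76   truck     79              6004  456304
9    26   sedan     56              1456   37856

247080.0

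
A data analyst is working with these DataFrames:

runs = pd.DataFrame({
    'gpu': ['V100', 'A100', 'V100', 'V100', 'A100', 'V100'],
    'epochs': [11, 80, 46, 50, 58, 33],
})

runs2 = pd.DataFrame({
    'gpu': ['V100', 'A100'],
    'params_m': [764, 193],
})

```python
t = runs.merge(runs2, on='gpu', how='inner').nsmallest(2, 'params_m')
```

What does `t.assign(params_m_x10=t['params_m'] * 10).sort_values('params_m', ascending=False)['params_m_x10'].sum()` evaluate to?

merge on 'gpu' (how='inner') → 6 rows:
    gpu  epochs  params_m
0  V100      11       764
1  A100      80       193
2  V100      46       764
3  V100      50       764
4  A100      58       193
5  V100      33       764
take 2 rows with smallest params_m:
    gpu  epochs  params_m
1  A100      80       193
4  A100      58       193
add column params_m_x10 = t['params_m'] * 10:
    gpu  epochs  params_m  params_m_x10
1  A100      80       193          1930
4  A100      58       193          1930
sort by params_m descending:
    gpu  epochs  params_m  params_m_x10
1  A100      80       193          1930
4  A100      58       193          1930
Finally, sum of column 'params_m_x10' = 3860.

3860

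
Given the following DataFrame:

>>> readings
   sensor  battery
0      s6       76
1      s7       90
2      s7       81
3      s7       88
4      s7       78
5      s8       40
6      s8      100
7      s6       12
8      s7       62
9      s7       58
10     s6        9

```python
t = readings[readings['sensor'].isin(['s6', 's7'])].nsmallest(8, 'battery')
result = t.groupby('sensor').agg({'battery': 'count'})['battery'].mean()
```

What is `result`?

filter rows where sensor in ['s6', 's7']:
   sensor  battery
0      s6       76
1      s7       90
2      s7       81
3      s7       88
4      s7       78
7      s6       12
8      s7       62
9      s7       58
10     s6        9
take 8 rows with smallest battery:
   sensor  battery
10     s6        9
7      s6       12
9      s7       58
8      s7       62
0      s6       76
4      s7       78
2      s7       81
3      s7       88
group by sensor, count of battery:
        battery
sensor         
s6            3
s7            5
The mean of column 'battery' is 4.0.

4.0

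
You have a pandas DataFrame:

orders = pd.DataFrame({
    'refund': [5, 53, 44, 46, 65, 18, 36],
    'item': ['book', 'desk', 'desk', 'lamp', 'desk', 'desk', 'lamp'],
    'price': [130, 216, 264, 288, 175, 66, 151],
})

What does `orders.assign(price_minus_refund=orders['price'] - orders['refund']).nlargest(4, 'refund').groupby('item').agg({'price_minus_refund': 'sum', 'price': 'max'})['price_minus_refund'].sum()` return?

735

add column price_minus_refund = orders['price'] - orders['refund']:
   refund  item  price  price_minus_refund
0       5  book    130                 125
1      53  desk    216                 163
2      44  desk    264                 220
3      46  lamp    288                 242
4      65  desk    175                 110
5      18  desk     66                  48
6      36  lamp    151                 115
take 4 rows with largest refund:
   refund  item  price  price_minus_refund
4      65  desk    175                 110
1      53  desk    216                 163
3      46  lamp    288                 242
2      44  desk    264                 220
group by item: sum(price_minus_refund), max(price):
      price_minus_refund  price
item                           
desk                 493    264
lamp                 242    288
The sum of column 'price_minus_refund' is 735.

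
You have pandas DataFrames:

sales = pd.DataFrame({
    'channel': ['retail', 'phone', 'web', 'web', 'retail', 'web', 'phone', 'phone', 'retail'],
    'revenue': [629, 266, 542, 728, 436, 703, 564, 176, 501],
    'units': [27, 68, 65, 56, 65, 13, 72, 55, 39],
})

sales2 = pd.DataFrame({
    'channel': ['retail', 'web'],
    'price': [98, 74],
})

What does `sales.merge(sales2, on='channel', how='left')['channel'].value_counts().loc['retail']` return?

merge on 'channel' (how='left') → 9 rows:
  channel  revenue  units  price
0  retail      629     27   98.0
1   phone      266     68    NaN
2     web      542     65   74.0
3     web      728     56   74.0
4  retail      436     65   98.0
5     web      703     13   74.0
6   phone      564     72    NaN
7   phone      176     55    NaN
8  retail      501     39   98.0
value_counts of channel:
channel
retail    3
phone     3
web       3
Name: count, dtype: int64

3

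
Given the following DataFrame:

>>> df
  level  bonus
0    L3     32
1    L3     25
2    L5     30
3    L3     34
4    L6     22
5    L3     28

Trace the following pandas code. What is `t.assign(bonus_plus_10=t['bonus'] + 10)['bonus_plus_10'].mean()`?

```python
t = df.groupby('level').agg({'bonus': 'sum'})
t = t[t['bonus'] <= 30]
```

group by level, sum of bonus:
       bonus
level       
L3       119
L5        30
L6        22
filter rows where bonus <= 30:
       bonus
level       
L5        30
L6        22
add column bonus_plus_10 = t['bonus'] + 10:
       bonus  bonus_plus_10
level                      
L5        30             40
L6        22             32

36.0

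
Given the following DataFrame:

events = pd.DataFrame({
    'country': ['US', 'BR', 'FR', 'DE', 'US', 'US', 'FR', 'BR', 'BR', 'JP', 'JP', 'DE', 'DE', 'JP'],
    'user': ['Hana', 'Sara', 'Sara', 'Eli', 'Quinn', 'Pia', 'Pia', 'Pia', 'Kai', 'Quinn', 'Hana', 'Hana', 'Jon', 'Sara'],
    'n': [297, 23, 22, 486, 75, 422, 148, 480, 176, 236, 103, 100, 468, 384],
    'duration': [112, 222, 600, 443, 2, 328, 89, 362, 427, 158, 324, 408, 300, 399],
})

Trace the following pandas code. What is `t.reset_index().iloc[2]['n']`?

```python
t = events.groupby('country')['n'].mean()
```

group by country, mean of n:
country
BR    226.333333
DE    351.333333
FR     85.000000
JP    241.000000
US    264.666667
Name: n, dtype: float64
reset_index():
  country           n
0      BR  226.333333
1      DE  351.333333
2      FR   85.000000
3      JP  241.000000
4      US  264.666667
Hence 85.0.

85.0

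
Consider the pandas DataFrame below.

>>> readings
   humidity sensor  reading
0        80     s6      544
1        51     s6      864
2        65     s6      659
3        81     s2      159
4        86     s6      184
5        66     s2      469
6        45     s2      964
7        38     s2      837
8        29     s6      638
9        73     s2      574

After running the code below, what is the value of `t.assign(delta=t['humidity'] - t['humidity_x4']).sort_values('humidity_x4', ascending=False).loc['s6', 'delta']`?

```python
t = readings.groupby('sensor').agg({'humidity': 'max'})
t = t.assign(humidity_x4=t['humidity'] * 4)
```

-258

group by sensor, max of humidity:
        humidity
sensor          
s2            81
s6            86
add column humidity_x4 = t['humidity'] * 4:
        humidity  humidity_x4
sensor                       
s2            81          324
s6            86          344
add column delta = t['humidity'] - t['humidity_x4']:
        humidity  humidity_x4  delta
sensor                              
s2            81          324   -243
s6            86          344   -258
sort by humidity_x4 descending:
        humidity  humidity_x4  delta
sensor                              
s6            86          344   -258
s2            81          324   -243
So loc['s6', 'delta'] = -258.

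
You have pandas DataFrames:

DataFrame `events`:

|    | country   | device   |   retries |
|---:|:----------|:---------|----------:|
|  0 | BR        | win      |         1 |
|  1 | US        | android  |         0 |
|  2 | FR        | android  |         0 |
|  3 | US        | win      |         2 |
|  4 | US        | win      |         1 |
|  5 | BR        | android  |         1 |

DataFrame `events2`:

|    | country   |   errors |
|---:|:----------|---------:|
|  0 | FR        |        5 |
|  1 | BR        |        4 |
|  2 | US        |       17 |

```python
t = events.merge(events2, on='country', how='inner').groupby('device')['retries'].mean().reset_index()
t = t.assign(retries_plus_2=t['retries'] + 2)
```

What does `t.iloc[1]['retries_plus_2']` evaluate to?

3.33333333333

merge on 'country' (how='inner') → 6 rows:
  country   device  retries  errors
0      BR      win        1       4
1      US  android        0      17
2      FR  android        0       5
3      US      win        2      17
4      US      win        1      17
5      BR  android        1       4
group by device, mean of retries:
device
android    0.333333
win        1.333333
Name: retries, dtype: float64
reset_index():
    device   retries
0  android  0.333333
1      win  1.333333
add column retries_plus_2 = t['retries'] + 2:
    device   retries  retries_plus_2
0  android  0.333333        2.333333
1      win  1.333333        3.333333
The value at position 1, column 'retries_plus_2' is 3.33333333333.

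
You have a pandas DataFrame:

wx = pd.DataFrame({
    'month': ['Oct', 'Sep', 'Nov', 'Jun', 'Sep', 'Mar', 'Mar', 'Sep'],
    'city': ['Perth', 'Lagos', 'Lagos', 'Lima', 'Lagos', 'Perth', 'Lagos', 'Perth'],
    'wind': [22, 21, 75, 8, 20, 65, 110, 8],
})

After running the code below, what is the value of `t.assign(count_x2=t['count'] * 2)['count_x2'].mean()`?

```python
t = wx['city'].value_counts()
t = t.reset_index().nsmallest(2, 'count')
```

value_counts of city:
city
Lagos    4
Perth    3
Lima     1
Name: count, dtype: int64
reset_index():
    city  count
0  Lagos      4
1  Perth      3
2   Lima      1
take 2 rows with smallest count:
    city  count
2   Lima      1
1  Perth      3
add column count_x2 = t['count'] * 2:
    city  count  count_x2
2   Lima      1         2
1  Perth      3         6

4.0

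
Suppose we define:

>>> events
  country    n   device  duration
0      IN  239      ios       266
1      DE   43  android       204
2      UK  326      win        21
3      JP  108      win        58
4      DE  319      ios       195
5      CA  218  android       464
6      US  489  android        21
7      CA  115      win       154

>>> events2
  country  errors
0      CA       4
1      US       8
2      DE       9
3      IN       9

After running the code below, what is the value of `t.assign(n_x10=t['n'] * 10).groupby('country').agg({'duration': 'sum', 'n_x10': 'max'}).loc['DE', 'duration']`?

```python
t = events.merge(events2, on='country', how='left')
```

399

merge on 'country' (how='left') → 8 rows:
  country    n   device  duration  errors
0      IN  239      ios       266     9.0
1      DE   43  android       204     9.0
2      UK  326      win        21     NaN
3      JP  108      win        58     NaN
4      DE  319      ios       195     9.0
5      CA  218  android       464     4.0
6      US  489  android        21     8.0
7      CA  115      win       154     4.0
add column n_x10 = t['n'] * 10:
  country    n   device  duration  errors  n_x10
0      IN  239      ios       266     9.0   2390
1      DE   43  android       204     9.0    430
2      UK  326      win        21     NaN   3260
3      JP  108      win        58     NaN   1080
4      DE  319      ios       195     9.0   3190
5      CA  218  android       464     4.0   2180
6      US  489  android        21     8.0   4890
7      CA  115      win       154     4.0   1150
group by country: sum(duration), max(n_x10):
         duration  n_x10
country                 
CA            618   2180
DE            399   3190
IN            266   2390
JP             58   1080
UK             21   3260
US             21   4890
Then the value at row 'DE', column 'duration': 399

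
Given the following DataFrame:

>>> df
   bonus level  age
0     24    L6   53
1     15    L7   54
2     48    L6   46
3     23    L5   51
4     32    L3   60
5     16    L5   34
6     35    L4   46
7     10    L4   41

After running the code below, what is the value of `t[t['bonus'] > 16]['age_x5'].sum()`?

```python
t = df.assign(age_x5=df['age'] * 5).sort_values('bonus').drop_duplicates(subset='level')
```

565

add column age_x5 = df['age'] * 5:
   bonus level  age  age_x5
0     24    L6   53     265
1     15    L7   54     270
2     48    L6   46     230
3     23    L5   51     255
4     32    L3   60     300
5     16    L5   34     170
6     35    L4   46     230
7     10    L4   41     205
sort by bonus:
   bonus level  age  age_x5
7     10    L4   41     205
1     15    L7   54     270
5     16    L5   34     170
3     23    L5   51     255
0     24    L6   53     265
4     32    L3   60     300
6     35    L4   46     230
2     48    L6   46     230
drop duplicate level (keep=first):
   bonus level  age  age_x5
7     10    L4   41     205
1     15    L7   54     270
5     16    L5   34     170
0     24    L6   53     265
4     32    L3   60     300
filter rows where bonus > 16:
   bonus level  age  age_x5
0     24    L6   53     265
4     32    L3   60     300
Reading off the sum of column 'age_x5', we get 565.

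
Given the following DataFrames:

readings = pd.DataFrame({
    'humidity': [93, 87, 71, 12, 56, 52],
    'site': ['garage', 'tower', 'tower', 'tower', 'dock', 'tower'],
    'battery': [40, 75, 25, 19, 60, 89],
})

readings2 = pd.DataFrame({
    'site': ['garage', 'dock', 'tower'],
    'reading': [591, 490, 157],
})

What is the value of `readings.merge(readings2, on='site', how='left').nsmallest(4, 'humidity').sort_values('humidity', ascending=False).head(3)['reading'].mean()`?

merge on 'site' (how='left') → 6 rows:
   humidity    site  battery  reading
0        93  garage       40      591
1        87   tower       75      157
2        71   tower       25      157
3        12   tower       19      157
4        56    dock       60      490
5        52   tower       89      157
take 4 rows with smallest humidity:
   humidity   site  battery  reading
3        12  tower       19      157
5        52  tower       89      157
4        56   dock       60      490
2        71  tower       25      157
sort by humidity descending:
   humidity   site  battery  reading
2        71  tower       25      157
4        56   dock       60      490
5        52  tower       89      157
3        12  tower       19      157
take first 3 rows:
   humidity   site  battery  reading
2        71  tower       25      157
4        56   dock       60      490
5        52  tower       89      157

268.0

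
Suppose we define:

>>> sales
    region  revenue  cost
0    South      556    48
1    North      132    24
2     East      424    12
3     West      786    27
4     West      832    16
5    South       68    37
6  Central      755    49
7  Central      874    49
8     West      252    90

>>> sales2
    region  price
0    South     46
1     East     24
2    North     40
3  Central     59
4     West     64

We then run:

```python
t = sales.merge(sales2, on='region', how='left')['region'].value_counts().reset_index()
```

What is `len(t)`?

5

merge on 'region' (how='left') → 9 rows:
    region  revenue  cost  price
0    South      556    48     46
1    North      132    24     40
2     East      424    12     24
3     West      786    27     64
4     West      832    16     64
5    South       68    37     46
6  Central      755    49     59
7  Central      874    49     59
8     West      252    90     64
value_counts of region:
region
West       3
South      2
Central    2
North      1
East       1
Name: count, dtype: int64
reset_index():
    region  count
0     West      3
1    South      2
2  Central      2
3    North      1
4     East      1
The number of rows is 5.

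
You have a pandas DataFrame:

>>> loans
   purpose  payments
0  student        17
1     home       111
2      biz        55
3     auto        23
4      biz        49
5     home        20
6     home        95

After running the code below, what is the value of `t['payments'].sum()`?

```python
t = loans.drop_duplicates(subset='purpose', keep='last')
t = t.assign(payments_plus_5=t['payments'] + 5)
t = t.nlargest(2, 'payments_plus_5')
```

drop duplicate purpose (keep=last):
   purpose  payments
0  student        17
3     auto        23
4      biz        49
6     home        95
add column payments_plus_5 = t['payments'] + 5:
   purpose  payments  payments_plus_5
0  student        17               22
3     auto        23               28
4      biz        49               54
6     home        95              100
take 2 rows with largest payments_plus_5:
  purpose  payments  payments_plus_5
6    home        95              100
4     biz        49               54
So sum() = 144.

144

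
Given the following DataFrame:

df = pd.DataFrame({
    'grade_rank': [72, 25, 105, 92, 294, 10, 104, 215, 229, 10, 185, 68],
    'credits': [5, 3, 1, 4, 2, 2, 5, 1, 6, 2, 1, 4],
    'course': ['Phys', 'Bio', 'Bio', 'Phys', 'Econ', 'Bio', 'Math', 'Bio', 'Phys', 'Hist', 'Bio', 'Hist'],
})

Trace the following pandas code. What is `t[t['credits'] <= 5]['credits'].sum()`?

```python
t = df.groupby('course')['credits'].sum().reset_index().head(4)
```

group by course, sum of credits:
course
Bio      8
Econ     2
Hist     6
Math     5
Phys    15
Name: credits, dtype: int64
reset_index():
  course  credits
0    Bio        8
1   Econ        2
2   Hist        6
3   Math        5
4   Phys       15
take first 4 rows:
  course  credits
0    Bio        8
1   Econ        2
2   Hist        6
3   Math        5
filter rows where credits <= 5:
  course  credits
1   Econ        2
3   Math        5

7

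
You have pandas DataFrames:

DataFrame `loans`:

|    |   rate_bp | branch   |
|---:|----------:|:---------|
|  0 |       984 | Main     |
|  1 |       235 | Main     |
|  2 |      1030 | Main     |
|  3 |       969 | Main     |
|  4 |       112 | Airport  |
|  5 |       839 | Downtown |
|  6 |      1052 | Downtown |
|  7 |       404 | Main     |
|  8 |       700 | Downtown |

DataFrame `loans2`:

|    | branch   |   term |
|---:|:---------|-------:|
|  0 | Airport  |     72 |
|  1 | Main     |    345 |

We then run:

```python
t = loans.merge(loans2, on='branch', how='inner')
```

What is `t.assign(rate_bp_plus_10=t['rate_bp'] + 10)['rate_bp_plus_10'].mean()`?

632.333333333

merge on 'branch' (how='inner') → 6 rows:
   rate_bp   branch  term
0      984     Main   345
1      235     Main   345
2     1030     Main   345
3      969     Main   345
4      112  Airport    72
5      404     Main   345
add column rate_bp_plus_10 = t['rate_bp'] + 10:
   rate_bp   branch  term  rate_bp_plus_10
0      984     Main   345              994
1      235     Main   345              245
2     1030     Main   345             1040
3      969     Main   345              979
4      112  Airport    72              122
5      404     Main   345              414
Reading off the mean of column 'rate_bp_plus_10', we get 632.333333333.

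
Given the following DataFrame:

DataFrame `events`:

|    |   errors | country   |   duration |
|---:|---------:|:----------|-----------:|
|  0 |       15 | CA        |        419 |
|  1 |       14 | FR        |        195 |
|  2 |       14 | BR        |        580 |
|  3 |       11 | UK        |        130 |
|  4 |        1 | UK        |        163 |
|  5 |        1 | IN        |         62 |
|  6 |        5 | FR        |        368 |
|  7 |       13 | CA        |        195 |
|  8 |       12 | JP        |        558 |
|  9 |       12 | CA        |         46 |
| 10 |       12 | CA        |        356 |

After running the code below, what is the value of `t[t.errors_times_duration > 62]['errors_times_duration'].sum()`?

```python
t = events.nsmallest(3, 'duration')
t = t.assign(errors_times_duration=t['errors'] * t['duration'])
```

take 3 rows with smallest duration:
   errors country  duration
9      12      CA        46
5       1      IN        62
3      11      UK       130
add column errors_times_duration = t['errors'] * t['duration']:
   errors country  duration  errors_times_duration
9      12      CA        46                    552
5       1      IN        62                     62
3      11      UK       130                   1430
filter rows where errors_times_duration > 62:
   errors country  duration  errors_times_duration
9      12      CA        46                    552
3      11      UK       130                   1430
sum of column 'errors_times_duration' → 1982

1982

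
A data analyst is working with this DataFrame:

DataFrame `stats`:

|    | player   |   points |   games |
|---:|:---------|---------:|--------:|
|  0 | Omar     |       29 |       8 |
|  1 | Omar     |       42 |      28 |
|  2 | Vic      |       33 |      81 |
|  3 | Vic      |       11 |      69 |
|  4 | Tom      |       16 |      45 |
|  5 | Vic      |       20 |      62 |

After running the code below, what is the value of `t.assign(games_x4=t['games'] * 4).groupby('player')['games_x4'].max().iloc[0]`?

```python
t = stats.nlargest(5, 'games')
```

take 5 rows with largest games:
  player  points  games
2    Vic      33     81
3    Vic      11     69
5    Vic      20     62
4    Tom      16     45
1   Omar      42     28
add column games_x4 = t['games'] * 4:
  player  points  games  games_x4
2    Vic      33     81       324
3    Vic      11     69       276
5    Vic      20     62       248
4    Tom      16     45       180
1   Omar      42     28       112
group by player, max of games_x4:
player
Omar    112
Tom     180
Vic     324
Name: games_x4, dtype: int64
Then the value at position 0: 112

112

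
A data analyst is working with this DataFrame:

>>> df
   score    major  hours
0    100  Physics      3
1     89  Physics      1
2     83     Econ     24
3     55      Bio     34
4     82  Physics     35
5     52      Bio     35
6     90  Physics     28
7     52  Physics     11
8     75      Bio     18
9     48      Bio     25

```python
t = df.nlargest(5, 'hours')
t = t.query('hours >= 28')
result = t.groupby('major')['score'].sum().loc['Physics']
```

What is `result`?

take 5 rows with largest hours:
   score    major  hours
4     82  Physics     35
5     52      Bio     35
3     55      Bio     34
6     90  Physics     28
9     48      Bio     25
filter rows where hours >= 28:
   score    major  hours
4     82  Physics     35
5     52      Bio     35
3     55      Bio     34
6     90  Physics     28
group by major, sum of score:
major
Bio        107
Physics    172
Name: score, dtype: int64
So loc['Physics'] = 172.

172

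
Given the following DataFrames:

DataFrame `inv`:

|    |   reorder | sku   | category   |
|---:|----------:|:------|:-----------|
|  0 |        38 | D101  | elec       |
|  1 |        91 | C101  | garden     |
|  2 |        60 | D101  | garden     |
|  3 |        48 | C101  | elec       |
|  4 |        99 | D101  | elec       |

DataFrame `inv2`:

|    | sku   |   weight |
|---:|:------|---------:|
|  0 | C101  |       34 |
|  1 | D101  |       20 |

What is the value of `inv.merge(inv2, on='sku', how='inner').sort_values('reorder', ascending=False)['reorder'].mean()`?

merge on 'sku' (how='inner') → 5 rows:
   reorder   sku category  weight
0       38  D101     elec      20
1       91  C101   garden      34
2       60  D101   garden      20
3       48  C101     elec      34
4       99  D101     elec      20
sort by reorder descending:
   reorder   sku category  weight
4       99  D101     elec      20
1       91  C101   garden      34
2       60  D101   garden      20
3       48  C101     elec      34
0       38  D101     elec      20
Hence 67.2.

67.2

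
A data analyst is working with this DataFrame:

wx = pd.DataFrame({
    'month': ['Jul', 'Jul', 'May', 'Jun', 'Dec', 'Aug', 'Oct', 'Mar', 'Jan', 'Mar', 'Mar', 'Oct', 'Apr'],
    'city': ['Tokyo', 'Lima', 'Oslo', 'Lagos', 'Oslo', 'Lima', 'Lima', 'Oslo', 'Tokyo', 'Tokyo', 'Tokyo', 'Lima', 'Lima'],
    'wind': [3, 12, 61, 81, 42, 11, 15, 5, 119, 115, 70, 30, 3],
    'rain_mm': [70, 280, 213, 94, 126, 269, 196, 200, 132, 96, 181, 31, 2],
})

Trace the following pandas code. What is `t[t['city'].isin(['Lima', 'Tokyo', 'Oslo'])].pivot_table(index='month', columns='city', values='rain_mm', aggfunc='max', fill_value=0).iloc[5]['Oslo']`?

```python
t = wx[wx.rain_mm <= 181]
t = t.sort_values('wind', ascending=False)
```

0

filter rows where rain_mm <= 181:
   month   city  wind  rain_mm
0    Jul  Tokyo     3       70
3    Jun  Lagos    81       94
4    Dec   Oslo    42      126
8    Jan  Tokyo   119      132
9    Mar  Tokyo   115       96
10   Mar  Tokyo    70      181
11   Oct   Lima    30       31
12   Apr   Lima     3        2
sort by wind descending:
   month   city  wind  rain_mm
8    Jan  Tokyo   119      132
9    Mar  Tokyo   115       96
3    Jun  Lagos    81       94
10   Mar  Tokyo    70      181
4    Dec   Oslo    42      126
11   Oct   Lima    30       31
0    Jul  Tokyo     3       70
12   Apr   Lima     3        2
filter rows where city in ['Lima', 'Tokyo', 'Oslo']:
   month   city  wind  rain_mm
8    Jan  Tokyo   119      132
9    Mar  Tokyo   115       96
10   Mar  Tokyo    70      181
4    Dec   Oslo    42      126
11   Oct   Lima    30       31
0    Jul  Tokyo     3       70
12   Apr   Lima     3        2
pivot: rows=month, cols=city, max(rain_mm):
city   Lima  Oslo  Tokyo
month                   
Apr       2     0      0
Dec       0   126      0
Jan       0     0    132
Jul       0     0     70
Mar       0     0    181
Oct      31     0      0
So iloc[5]['Oslo'] = 0.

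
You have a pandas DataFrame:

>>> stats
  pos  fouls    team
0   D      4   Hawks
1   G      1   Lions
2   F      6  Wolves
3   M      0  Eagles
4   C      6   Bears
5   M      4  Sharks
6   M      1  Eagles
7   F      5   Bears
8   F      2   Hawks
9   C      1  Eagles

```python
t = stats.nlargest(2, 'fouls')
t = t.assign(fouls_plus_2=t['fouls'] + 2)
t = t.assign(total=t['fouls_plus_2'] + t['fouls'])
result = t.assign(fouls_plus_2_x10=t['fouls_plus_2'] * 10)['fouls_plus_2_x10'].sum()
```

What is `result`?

160

take 2 rows with largest fouls:
  pos  fouls    team
2   F      6  Wolves
4   C      6   Bears
add column fouls_plus_2 = t['fouls'] + 2:
  pos  fouls    team  fouls_plus_2
2   F      6  Wolves             8
4   C      6   Bears             8
add column total = t['fouls_plus_2'] + t['fouls']:
  pos  fouls    team  fouls_plus_2  total
2   F      6  Wolves             8     14
4   C      6   Bears             8     14
add column fouls_plus_2_x10 = t['fouls_plus_2'] * 10:
  pos  fouls    team  fouls_plus_2  total  fouls_plus_2_x10
2   F      6  Wolves             8     14                80
4   C      6   Bears             8     14                80
Then the sum of column 'fouls_plus_2_x10': 160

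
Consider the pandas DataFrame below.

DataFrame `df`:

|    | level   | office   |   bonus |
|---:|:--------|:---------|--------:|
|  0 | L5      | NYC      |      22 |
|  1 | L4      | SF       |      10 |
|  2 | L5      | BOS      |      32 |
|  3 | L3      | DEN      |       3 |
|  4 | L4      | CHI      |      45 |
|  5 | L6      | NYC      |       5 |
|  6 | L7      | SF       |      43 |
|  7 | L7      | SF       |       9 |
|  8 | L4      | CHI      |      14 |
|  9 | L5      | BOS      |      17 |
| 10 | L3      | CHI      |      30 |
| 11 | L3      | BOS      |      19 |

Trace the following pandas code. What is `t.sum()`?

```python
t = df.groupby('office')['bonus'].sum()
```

group by office, sum of bonus:
office
BOS    68
CHI    89
DEN     3
NYC    27
SF     62
Name: bonus, dtype: int64
Taking the sum of the resulting series gives 249.

249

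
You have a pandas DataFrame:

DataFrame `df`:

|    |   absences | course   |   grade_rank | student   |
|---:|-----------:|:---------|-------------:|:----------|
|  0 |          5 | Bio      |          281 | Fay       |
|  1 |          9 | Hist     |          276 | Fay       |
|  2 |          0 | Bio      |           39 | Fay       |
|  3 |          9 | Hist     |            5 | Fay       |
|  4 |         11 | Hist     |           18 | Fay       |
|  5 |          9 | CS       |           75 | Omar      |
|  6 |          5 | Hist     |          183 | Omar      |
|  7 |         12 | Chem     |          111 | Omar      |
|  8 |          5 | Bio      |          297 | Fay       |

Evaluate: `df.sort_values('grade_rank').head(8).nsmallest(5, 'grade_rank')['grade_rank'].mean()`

49.6

sort by grade_rank:
   absences course  grade_rank student
3         9   Hist           5     Fay
4        11   Hist          18     Fay
2         0    Bio          39     Fay
5         9     CS          75    Omar
7        12   Chem         111    Omar
6         5   Hist         183    Omar
1         9   Hist         276     Fay
0         5    Bio         281     Fay
8         5    Bio         297     Fay
take first 8 rows:
   absences course  grade_rank student
3         9   Hist           5     Fay
4        11   Hist          18     Fay
2         0    Bio          39     Fay
5         9     CS          75    Omar
7        12   Chem         111    Omar
6         5   Hist         183    Omar
1         9   Hist         276     Fay
0         5    Bio         281     Fay
take 5 rows with smallest grade_rank:
   absences course  grade_rank student
3         9   Hist           5     Fay
4        11   Hist          18     Fay
2         0    Bio          39     Fay
5         9     CS          75    Omar
7        12   Chem         111    Omar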